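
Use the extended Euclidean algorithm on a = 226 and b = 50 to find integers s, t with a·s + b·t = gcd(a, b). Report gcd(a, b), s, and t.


Euclidean algorithm on (226, 50) — divide until remainder is 0:
  226 = 4 · 50 + 26
  50 = 1 · 26 + 24
  26 = 1 · 24 + 2
  24 = 12 · 2 + 0
gcd(226, 50) = 2.
Track Bezout coefficients alongside the remainders: start with r₀ = 226 = a·1 + b·0 (s = 1, t = 0) and r₁ = 50 = a·0 + b·1 (s = 0, t = 1); each new remainder r_{k+1} = r_{k-1} − q_k·r_k inherits s_{k+1} = s_{k-1} − q_k·s_k, t_{k+1} = t_{k-1} − q_k·t_k, so r_k = a·s_k + b·t_k at every step:
  q = 4: r = 26, s = 1 − 4·0 = 1, t = 0 − 4·1 = -4  (check: 226·1 + 50·(-4) = 26)
  q = 1: r = 24, s = 0 − 1·1 = -1, t = 1 − 1·(-4) = 5  (check: 226·(-1) + 50·5 = 24)
  q = 1: r = 2, s = 1 − 1·(-1) = 2, t = -4 − 1·5 = -9  (check: 226·2 + 50·(-9) = 2)
The row with r = 2 (the gcd) gives the Bezout coefficients s = 2, t = -9.
Result: 226 · (2) + 50 · (-9) = 2.

gcd(226, 50) = 2; s = 2, t = -9 (check: 226·2 + 50·(-9) = 2).


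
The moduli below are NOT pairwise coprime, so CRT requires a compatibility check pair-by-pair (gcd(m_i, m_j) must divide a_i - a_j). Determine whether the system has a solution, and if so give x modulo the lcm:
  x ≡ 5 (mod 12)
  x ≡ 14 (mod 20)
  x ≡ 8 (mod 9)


Moduli 12, 20, 9 are not pairwise coprime, so CRT works modulo lcm(m_i) when all pairwise compatibility conditions hold.
Pairwise compatibility: gcd(m_i, m_j) must divide a_i - a_j for every pair.
Merge one congruence at a time:
  Start: x ≡ 5 (mod 12).
  Combine with x ≡ 14 (mod 20): gcd(12, 20) = 4, and 14 - 5 = 9 is NOT divisible by 4.
    ⇒ system is inconsistent (no integer solution).

No solution (the system is inconsistent).


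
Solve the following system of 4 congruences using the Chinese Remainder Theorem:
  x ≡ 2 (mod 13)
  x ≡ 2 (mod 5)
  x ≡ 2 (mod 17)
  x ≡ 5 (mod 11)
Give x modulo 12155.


Product of moduli M = 13 · 5 · 17 · 11 = 12155.
Merge one congruence at a time:
  Start: x ≡ 2 (mod 13).
  Combine with x ≡ 2 (mod 5); new modulus lcm = 65.
    Write x = 2 + 13·t and substitute into x ≡ 2 (mod 5): 13·t ≡ 2 − 2 = 0 (mod 5).
    Reduce coefficients mod 5: 3·t ≡ 0 (mod 5).
    The inverse of 3 mod 5 is 2 (since 3·2 = 6 = 1·5 + 1), so t ≡ 2·0 = 0 ≡ 0 (mod 5).
    Then x = 2 + 13·0 = 2, valid modulo lcm(13, 5) = 65: x ≡ 2 (mod 65).
  Combine with x ≡ 2 (mod 17); new modulus lcm = 1105.
    Write x = 2 + 65·t and substitute into x ≡ 2 (mod 17): 65·t ≡ 2 − 2 = 0 (mod 17).
    Reduce coefficients mod 17: 14·t ≡ 0 (mod 17).
    The inverse of 14 mod 17 is 11 (since 14·11 = 154 = 9·17 + 1), so t ≡ 11·0 = 0 ≡ 0 (mod 17).
    Then x = 2 + 65·0 = 2, valid modulo lcm(65, 17) = 1105: x ≡ 2 (mod 1105).
  Combine with x ≡ 5 (mod 11); new modulus lcm = 12155.
    Write x = 2 + 1105·t and substitute into x ≡ 5 (mod 11): 1105·t ≡ 5 − 2 = 3 (mod 11).
    Reduce coefficients mod 11: 5·t ≡ 3 (mod 11).
    The inverse of 5 mod 11 is 9 (since 5·9 = 45 = 4·11 + 1), so t ≡ 9·3 = 27 ≡ 5 (mod 11).
    Then x = 2 + 1105·5 = 5527, valid modulo lcm(1105, 11) = 12155: x ≡ 5527 (mod 12155).
Verify against each original: 5527 mod 13 = 2, 5527 mod 5 = 2, 5527 mod 17 = 2, 5527 mod 11 = 5.

x ≡ 5527 (mod 12155).


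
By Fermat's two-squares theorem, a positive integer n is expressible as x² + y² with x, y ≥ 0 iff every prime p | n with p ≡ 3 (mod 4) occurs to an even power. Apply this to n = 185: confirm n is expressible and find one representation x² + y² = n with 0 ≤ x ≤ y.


Step 1: Factor n = 185 = 5 · 37.
Step 2: Check the mod-4 condition on each prime factor: 5 ≡ 1 (mod 4), exponent 1; 37 ≡ 1 (mod 4), exponent 1.
All primes ≡ 3 (mod 4) appear to even exponent (or don't appear), so by the two-squares theorem n IS expressible as a sum of two squares.
Step 3: Build a representation. Here n = 5 · 37 is a product of primes ≡ 1 (mod 4). Each prime p ≡ 1 (mod 4) is itself a sum of two squares; find a² by testing p − a² for a perfect square:
  5: 5 − 1² = 4 = 2² ⇒ 5 = 1² + 2².
  37: 37 − 1² = 36 = 6² ⇒ 37 = 1² + 6².
  Combine using the Brahmagupta–Fibonacci identity (a² + b²)(c² + d²) = (ac − bd)² + (ad + bc)² = (ac + bd)² + (ad − bc)²:
  5 · 37 = 185: from (1² + 2²)(1² + 6²), take (1·1 − 2·6, 1·6 + 2·1) = (1 − 12, 6 + 2) = (-11, 8); dropping signs (only squares matter) gives (11, 8); check 11² + 8² = 121 + 64 = 185 ✓.
Step 4: Order so x ≤ y and verify: 8² + 11² = 64 + 121 = 185 = n. ✓

n = 185 = 8² + 11² (one valid representation with x ≤ y).


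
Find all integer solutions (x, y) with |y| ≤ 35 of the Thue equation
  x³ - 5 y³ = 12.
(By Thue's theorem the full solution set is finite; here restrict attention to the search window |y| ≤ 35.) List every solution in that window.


The equation is x³ - 5y³ = 12. For fixed y, x³ = 5·y³ + 12, so a solution requires the RHS to be a perfect cube.
Strategy: iterate y from -35 to 35, compute RHS = 5·y³ + 12, and check whether it is a (positive or negative) perfect cube.
Check small values of y:
  y = 0: RHS = 12 is not a perfect cube.
  y = 1: RHS = 17 is not a perfect cube.
  y = -1: RHS = 7 is not a perfect cube.
  y = 2: RHS = 52 is not a perfect cube.
  y = -2: RHS = -28 is not a perfect cube.
  y = 3: RHS = 147 is not a perfect cube.
  y = -3: RHS = -123 is not a perfect cube.
Continuing the search up to |y| = 35 finds no solutions either.
No (x, y) in the scanned range satisfies the equation.

No integer solutions with |y| ≤ 35.


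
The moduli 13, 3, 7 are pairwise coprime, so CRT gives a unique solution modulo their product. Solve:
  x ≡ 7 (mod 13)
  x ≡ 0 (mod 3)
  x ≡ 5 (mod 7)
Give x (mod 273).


Moduli 13, 3, 7 are pairwise coprime; by CRT there is a unique solution modulo M = 13 · 3 · 7 = 273.
Solve pairwise, accumulating the modulus:
  Start with x ≡ 7 (mod 13).
  Combine with x ≡ 0 (mod 3): since gcd(13, 3) = 1, we get a unique residue mod 39.
    Write x = 7 + 13·t and substitute into x ≡ 0 (mod 3): 13·t ≡ 0 − 7 = -7 (mod 3).
    Reduce coefficients mod 3: 1·t ≡ 2 (mod 3).
    So t ≡ 2 (mod 3).
    Then x = 7 + 13·2 = 33, valid modulo lcm(13, 3) = 39: x ≡ 33 (mod 39).
  Combine with x ≡ 5 (mod 7): since gcd(39, 7) = 1, we get a unique residue mod 273.
    Write x = 33 + 39·t and substitute into x ≡ 5 (mod 7): 39·t ≡ 5 − 33 = -28 (mod 7).
    Reduce coefficients mod 7: 4·t ≡ 0 (mod 7).
    The inverse of 4 mod 7 is 2 (since 4·2 = 8 = 1·7 + 1), so t ≡ 2·0 = 0 ≡ 0 (mod 7).
    Then x = 33 + 39·0 = 33, valid modulo lcm(39, 7) = 273: x ≡ 33 (mod 273).
Verify: 33 mod 13 = 7 ✓, 33 mod 3 = 0 ✓, 33 mod 7 = 5 ✓.

x ≡ 33 (mod 273).


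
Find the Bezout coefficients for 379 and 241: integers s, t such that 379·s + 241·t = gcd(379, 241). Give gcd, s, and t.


Euclidean algorithm on (379, 241) — divide until remainder is 0:
  379 = 1 · 241 + 138
  241 = 1 · 138 + 103
  138 = 1 · 103 + 35
  103 = 2 · 35 + 33
  35 = 1 · 33 + 2
  33 = 16 · 2 + 1
  2 = 2 · 1 + 0
gcd(379, 241) = 1.
Track Bezout coefficients alongside the remainders: start with r₀ = 379 = a·1 + b·0 (s = 1, t = 0) and r₁ = 241 = a·0 + b·1 (s = 0, t = 1); each new remainder r_{k+1} = r_{k-1} − q_k·r_k inherits s_{k+1} = s_{k-1} − q_k·s_k, t_{k+1} = t_{k-1} − q_k·t_k, so r_k = a·s_k + b·t_k at every step:
  q = 1: r = 138, s = 1 − 1·0 = 1, t = 0 − 1·1 = -1  (check: 379·1 + 241·(-1) = 138)
  q = 1: r = 103, s = 0 − 1·1 = -1, t = 1 − 1·(-1) = 2  (check: 379·(-1) + 241·2 = 103)
  q = 1: r = 35, s = 1 − 1·(-1) = 2, t = -1 − 1·2 = -3  (check: 379·2 + 241·(-3) = 35)
  q = 2: r = 33, s = -1 − 2·2 = -5, t = 2 − 2·(-3) = 8  (check: 379·(-5) + 241·8 = 33)
  q = 1: r = 2, s = 2 − 1·(-5) = 7, t = -3 − 1·8 = -11  (check: 379·7 + 241·(-11) = 2)
  q = 16: r = 1, s = -5 − 16·7 = -117, t = 8 − 16·(-11) = 184  (check: 379·(-117) + 241·184 = 1)
The row with r = 1 (the gcd) gives the Bezout coefficients s = -117, t = 184.
Result: 379 · (-117) + 241 · (184) = 1.

gcd(379, 241) = 1; s = -117, t = 184 (check: 379·(-117) + 241·184 = 1).


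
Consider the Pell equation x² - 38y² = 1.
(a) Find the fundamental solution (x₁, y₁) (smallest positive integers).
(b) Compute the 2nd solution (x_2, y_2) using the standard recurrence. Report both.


Step 1: Find the fundamental solution (x₁, y₁) of x² - 38y² = 1.
  Expand √38 as a continued fraction. a₀ = ⌊√38⌋ = 6; iterate m_{k+1} = d_k·a_k − m_k, d_{k+1} = (38 − m_{k+1}²)/d_k, a_{k+1} = ⌊(a₀ + m_{k+1})/d_{k+1}⌋ (starting m₀ = 0, d₀ = 1), with convergents p_k = a_k·p_{k-1} + p_{k-2}, q_k = a_k·q_{k-1} + q_{k-2} (p₋₁ = 1, q₋₁ = 0):
  k = 0: a₀ = 6; p₀/q₀ = 6/1; p₀² − 38·q₀² = 36 − 38 = -2.
  k = 1: m = 6, d = 2, a = ⌊(6 + 6)/2⌋ = 6; p/q = (6·6 + 1)/(6·1 + 0) = 37/6; p² − 38·q² = 1369 − 1368 = 1.
  The first convergent with p² − 38·q² = 1 gives the fundamental solution (x₁, y₁) = (37, 6).
Step 2: Apply the recurrence (x_{n+1}, y_{n+1}) = (x₁x_n + 38y₁y_n, x₁y_n + y₁x_n) repeatedly.
  From (x_1, y_1) = (37, 6): x_2 = 37·37 + 38·6·6 = 2737; y_2 = 37·6 + 6·37 = 444.
Step 3: Verify x_2² - 38·y_2² = 7491169 - 7491168 = 1 (should be 1). ✓

(x_1, y_1) = (37, 6); (x_2, y_2) = (2737, 444).


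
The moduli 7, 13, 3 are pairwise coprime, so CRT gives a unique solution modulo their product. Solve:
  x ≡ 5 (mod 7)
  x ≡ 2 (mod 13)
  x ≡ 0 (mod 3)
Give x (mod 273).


Moduli 7, 13, 3 are pairwise coprime; by CRT there is a unique solution modulo M = 7 · 13 · 3 = 273.
Solve pairwise, accumulating the modulus:
  Start with x ≡ 5 (mod 7).
  Combine with x ≡ 2 (mod 13): since gcd(7, 13) = 1, we get a unique residue mod 91.
    Write x = 5 + 7·t and substitute into x ≡ 2 (mod 13): 7·t ≡ 2 − 5 = -3 (mod 13).
    Reduce coefficients mod 13: 7·t ≡ 10 (mod 13).
    The inverse of 7 mod 13 is 2 (since 7·2 = 14 = 1·13 + 1), so t ≡ 2·10 = 20 ≡ 7 (mod 13).
    Then x = 5 + 7·7 = 54, valid modulo lcm(7, 13) = 91: x ≡ 54 (mod 91).
  Combine with x ≡ 0 (mod 3): since gcd(91, 3) = 1, we get a unique residue mod 273.
    Write x = 54 + 91·t and substitute into x ≡ 0 (mod 3): 91·t ≡ 0 − 54 = -54 (mod 3).
    Reduce coefficients mod 3: 1·t ≡ 0 (mod 3).
    So t ≡ 0 (mod 3).
    Then x = 54 + 91·0 = 54, valid modulo lcm(91, 3) = 273: x ≡ 54 (mod 273).
Verify: 54 mod 7 = 5 ✓, 54 mod 13 = 2 ✓, 54 mod 3 = 0 ✓.

x ≡ 54 (mod 273).


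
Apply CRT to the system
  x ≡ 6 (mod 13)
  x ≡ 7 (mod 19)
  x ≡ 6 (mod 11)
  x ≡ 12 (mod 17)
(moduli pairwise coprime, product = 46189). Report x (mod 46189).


Product of moduli M = 13 · 19 · 11 · 17 = 46189.
Merge one congruence at a time:
  Start: x ≡ 6 (mod 13).
  Combine with x ≡ 7 (mod 19); new modulus lcm = 247.
    Write x = 6 + 13·t and substitute into x ≡ 7 (mod 19): 13·t ≡ 7 − 6 = 1 (mod 19).
    The inverse of 13 mod 19 is 3 (since 13·3 = 39 = 2·19 + 1), so t ≡ 3·1 = 3 ≡ 3 (mod 19).
    Then x = 6 + 13·3 = 45, valid modulo lcm(13, 19) = 247: x ≡ 45 (mod 247).
  Combine with x ≡ 6 (mod 11); new modulus lcm = 2717.
    Write x = 45 + 247·t and substitute into x ≡ 6 (mod 11): 247·t ≡ 6 − 45 = -39 (mod 11).
    Reduce coefficients mod 11: 5·t ≡ 5 (mod 11).
    The inverse of 5 mod 11 is 9 (since 5·9 = 45 = 4·11 + 1), so t ≡ 9·5 = 45 ≡ 1 (mod 11).
    Then x = 45 + 247·1 = 292, valid modulo lcm(247, 11) = 2717: x ≡ 292 (mod 2717).
  Combine with x ≡ 12 (mod 17); new modulus lcm = 46189.
    Write x = 292 + 2717·t and substitute into x ≡ 12 (mod 17): 2717·t ≡ 12 − 292 = -280 (mod 17).
    Reduce coefficients mod 17: 14·t ≡ 9 (mod 17).
    The inverse of 14 mod 17 is 11 (since 14·11 = 154 = 9·17 + 1), so t ≡ 11·9 = 99 ≡ 14 (mod 17).
    Then x = 292 + 2717·14 = 38330, valid modulo lcm(2717, 17) = 46189: x ≡ 38330 (mod 46189).
Verify against each original: 38330 mod 13 = 6, 38330 mod 19 = 7, 38330 mod 11 = 6, 38330 mod 17 = 12.

x ≡ 38330 (mod 46189).


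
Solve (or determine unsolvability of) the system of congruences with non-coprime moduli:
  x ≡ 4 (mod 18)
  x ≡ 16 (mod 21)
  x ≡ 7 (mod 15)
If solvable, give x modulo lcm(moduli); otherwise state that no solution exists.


Moduli 18, 21, 15 are not pairwise coprime, so CRT works modulo lcm(m_i) when all pairwise compatibility conditions hold.
Pairwise compatibility: gcd(m_i, m_j) must divide a_i - a_j for every pair.
Merge one congruence at a time:
  Start: x ≡ 4 (mod 18).
  Combine with x ≡ 16 (mod 21): gcd(18, 21) = 3; 16 - 4 = 12, which IS divisible by 3, so compatible.
    Write x = 4 + 18·t and substitute into x ≡ 16 (mod 21): 18·t ≡ 16 − 4 = 12 (mod 21).
    Divide the congruence (and modulus) by g = 3: 6·t ≡ 4 (mod 7).
    The inverse of 6 mod 7 is 6 (since 6·6 = 36 = 5·7 + 1), so t ≡ 6·4 = 24 ≡ 3 (mod 7).
    Then x = 4 + 18·3 = 58, valid modulo lcm(18, 21) = 126: x ≡ 58 (mod 126).
  Combine with x ≡ 7 (mod 15): gcd(126, 15) = 3; 7 - 58 = -51, which IS divisible by 3, so compatible.
    Write x = 58 + 126·t and substitute into x ≡ 7 (mod 15): 126·t ≡ 7 − 58 = -51 (mod 15).
    Divide the congruence (and modulus) by g = 3: 42·t ≡ -17 (mod 5).
    Reduce coefficients mod 5: 2·t ≡ 3 (mod 5).
    The inverse of 2 mod 5 is 3 (since 2·3 = 6 = 1·5 + 1), so t ≡ 3·3 = 9 ≡ 4 (mod 5).
    Then x = 58 + 126·4 = 562, valid modulo lcm(126, 15) = 630: x ≡ 562 (mod 630).
Verify: 562 mod 18 = 4, 562 mod 21 = 16, 562 mod 15 = 7.

x ≡ 562 (mod 630).


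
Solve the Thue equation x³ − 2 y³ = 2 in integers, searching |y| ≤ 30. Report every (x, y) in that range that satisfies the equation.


The equation is x³ - 2y³ = 2. For fixed y, x³ = 2·y³ + 2, so a solution requires the RHS to be a perfect cube.
Strategy: iterate y from -30 to 30, compute RHS = 2·y³ + 2, and check whether it is a (positive or negative) perfect cube.
Check small values of y:
  y = 0: RHS = 2 is not a perfect cube.
  y = 1: RHS = 4 is not a perfect cube.
  y = -1: RHS = 0 = (0)³ ⇒ x = 0 works.
  y = 2: RHS = 18 is not a perfect cube.
  y = -2: RHS = -14 is not a perfect cube.
  y = 3: RHS = 56 is not a perfect cube.
  y = -3: RHS = -52 is not a perfect cube.
Continuing the search up to |y| = 30 finds no further solutions beyond those listed.
Collected solutions: (0, -1).

Solutions (with |y| ≤ 30): (0, -1).


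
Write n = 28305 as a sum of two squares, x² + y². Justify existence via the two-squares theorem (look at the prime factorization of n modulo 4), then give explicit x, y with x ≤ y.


Step 1: Factor n = 28305 = 3^2 · 5 · 17 · 37.
Step 2: Check the mod-4 condition on each prime factor: 3 ≡ 3 (mod 4), exponent 2 (must be even); 5 ≡ 1 (mod 4), exponent 1; 17 ≡ 1 (mod 4), exponent 1; 37 ≡ 1 (mod 4), exponent 1.
All primes ≡ 3 (mod 4) appear to even exponent (or don't appear), so by the two-squares theorem n IS expressible as a sum of two squares.
Step 3: Build a representation. Group n = k² · m with k = 3 and m = 5 · 17 · 37 = 3145 (a product of primes ≡ 1 (mod 4)); a representation of m scales to one of n via (k·x)² + (k·y)² = k²(x² + y²). Each prime p ≡ 1 (mod 4) is itself a sum of two squares; find a² by testing p − a² for a perfect square:
  5: 5 − 1² = 4 = 2² ⇒ 5 = 1² + 2².
  17: 17 − 1² = 16 = 4² ⇒ 17 = 1² + 4².
  37: 37 − 1² = 36 = 6² ⇒ 37 = 1² + 6².
  Combine using the Brahmagupta–Fibonacci identity (a² + b²)(c² + d²) = (ac − bd)² + (ad + bc)² = (ac + bd)² + (ad − bc)²:
  5 · 17 = 85: from (1² + 2²)(1² + 4²), take (1·1 − 2·4, 1·4 + 2·1) = (1 − 8, 4 + 2) = (-7, 6); dropping signs (only squares matter) gives (7, 6); check 7² + 6² = 49 + 36 = 85 ✓.
  85 · 37 = 3145: from (7² + 6²)(1² + 6²), take (7·1 − 6·6, 7·6 + 6·1) = (7 − 36, 42 + 6) = (-29, 48); dropping signs (only squares matter) gives (29, 48); check 29² + 48² = 841 + 2304 = 3145 ✓.
  Scale by k = 3: (3·29, 3·48) = (87, 144).
Step 4: Order so x ≤ y and verify: 87² + 144² = 7569 + 20736 = 28305 = n. ✓

n = 28305 = 87² + 144² (one valid representation with x ≤ y).


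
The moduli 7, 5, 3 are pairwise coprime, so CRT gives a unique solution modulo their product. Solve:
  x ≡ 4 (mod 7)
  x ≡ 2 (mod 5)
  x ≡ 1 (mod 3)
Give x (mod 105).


Moduli 7, 5, 3 are pairwise coprime; by CRT there is a unique solution modulo M = 7 · 5 · 3 = 105.
Solve pairwise, accumulating the modulus:
  Start with x ≡ 4 (mod 7).
  Combine with x ≡ 2 (mod 5): since gcd(7, 5) = 1, we get a unique residue mod 35.
    Write x = 4 + 7·t and substitute into x ≡ 2 (mod 5): 7·t ≡ 2 − 4 = -2 (mod 5).
    Reduce coefficients mod 5: 2·t ≡ 3 (mod 5).
    The inverse of 2 mod 5 is 3 (since 2·3 = 6 = 1·5 + 1), so t ≡ 3·3 = 9 ≡ 4 (mod 5).
    Then x = 4 + 7·4 = 32, valid modulo lcm(7, 5) = 35: x ≡ 32 (mod 35).
  Combine with x ≡ 1 (mod 3): since gcd(35, 3) = 1, we get a unique residue mod 105.
    Write x = 32 + 35·t and substitute into x ≡ 1 (mod 3): 35·t ≡ 1 − 32 = -31 (mod 3).
    Reduce coefficients mod 3: 2·t ≡ 2 (mod 3).
    The inverse of 2 mod 3 is 2 (since 2·2 = 4 = 1·3 + 1), so t ≡ 2·2 = 4 ≡ 1 (mod 3).
    Then x = 32 + 35·1 = 67, valid modulo lcm(35, 3) = 105: x ≡ 67 (mod 105).
Verify: 67 mod 7 = 4 ✓, 67 mod 5 = 2 ✓, 67 mod 3 = 1 ✓.

x ≡ 67 (mod 105).


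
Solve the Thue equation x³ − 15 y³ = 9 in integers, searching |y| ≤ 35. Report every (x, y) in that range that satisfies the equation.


The equation is x³ - 15y³ = 9. For fixed y, x³ = 15·y³ + 9, so a solution requires the RHS to be a perfect cube.
Strategy: iterate y from -35 to 35, compute RHS = 15·y³ + 9, and check whether it is a (positive or negative) perfect cube.
Check small values of y:
  y = 0: RHS = 9 is not a perfect cube.
  y = 1: RHS = 24 is not a perfect cube.
  y = -1: RHS = -6 is not a perfect cube.
  y = 2: RHS = 129 is not a perfect cube.
  y = -2: RHS = -111 is not a perfect cube.
  y = 3: RHS = 414 is not a perfect cube.
  y = -3: RHS = -396 is not a perfect cube.
Continuing the search up to |y| = 35 finds no solutions either.
No (x, y) in the scanned range satisfies the equation.

No integer solutions with |y| ≤ 35.


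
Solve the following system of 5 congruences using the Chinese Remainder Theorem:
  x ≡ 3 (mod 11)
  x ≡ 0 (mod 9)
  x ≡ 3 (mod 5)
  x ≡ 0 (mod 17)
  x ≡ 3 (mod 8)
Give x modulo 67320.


Product of moduli M = 11 · 9 · 5 · 17 · 8 = 67320.
Merge one congruence at a time:
  Start: x ≡ 3 (mod 11).
  Combine with x ≡ 0 (mod 9); new modulus lcm = 99.
    Write x = 3 + 11·t and substitute into x ≡ 0 (mod 9): 11·t ≡ 0 − 3 = -3 (mod 9).
    Reduce coefficients mod 9: 2·t ≡ 6 (mod 9).
    The inverse of 2 mod 9 is 5 (since 2·5 = 10 = 1·9 + 1), so t ≡ 5·6 = 30 ≡ 3 (mod 9).
    Then x = 3 + 11·3 = 36, valid modulo lcm(11, 9) = 99: x ≡ 36 (mod 99).
  Combine with x ≡ 3 (mod 5); new modulus lcm = 495.
    Write x = 36 + 99·t and substitute into x ≡ 3 (mod 5): 99·t ≡ 3 − 36 = -33 (mod 5).
    Reduce coefficients mod 5: 4·t ≡ 2 (mod 5).
    The inverse of 4 mod 5 is 4 (since 4·4 = 16 = 3·5 + 1), so t ≡ 4·2 = 8 ≡ 3 (mod 5).
    Then x = 36 + 99·3 = 333, valid modulo lcm(99, 5) = 495: x ≡ 333 (mod 495).
  Combine with x ≡ 0 (mod 17); new modulus lcm = 8415.
    Write x = 333 + 495·t and substitute into x ≡ 0 (mod 17): 495·t ≡ 0 − 333 = -333 (mod 17).
    Reduce coefficients mod 17: 2·t ≡ 7 (mod 17).
    The inverse of 2 mod 17 is 9 (since 2·9 = 18 = 1·17 + 1), so t ≡ 9·7 = 63 ≡ 12 (mod 17).
    Then x = 333 + 495·12 = 6273, valid modulo lcm(495, 17) = 8415: x ≡ 6273 (mod 8415).
  Combine with x ≡ 3 (mod 8); new modulus lcm = 67320.
    Write x = 6273 + 8415·t and substitute into x ≡ 3 (mod 8): 8415·t ≡ 3 − 6273 = -6270 (mod 8).
    Reduce coefficients mod 8: 7·t ≡ 2 (mod 8).
    The inverse of 7 mod 8 is 7 (since 7·7 = 49 = 6·8 + 1), so t ≡ 7·2 = 14 ≡ 6 (mod 8).
    Then x = 6273 + 8415·6 = 56763, valid modulo lcm(8415, 8) = 67320: x ≡ 56763 (mod 67320).
Verify against each original: 56763 mod 11 = 3, 56763 mod 9 = 0, 56763 mod 5 = 3, 56763 mod 17 = 0, 56763 mod 8 = 3.

x ≡ 56763 (mod 67320).


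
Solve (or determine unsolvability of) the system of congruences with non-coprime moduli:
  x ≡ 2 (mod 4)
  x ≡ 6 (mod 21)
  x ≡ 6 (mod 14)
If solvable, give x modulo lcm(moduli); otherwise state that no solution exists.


Moduli 4, 21, 14 are not pairwise coprime, so CRT works modulo lcm(m_i) when all pairwise compatibility conditions hold.
Pairwise compatibility: gcd(m_i, m_j) must divide a_i - a_j for every pair.
Merge one congruence at a time:
  Start: x ≡ 2 (mod 4).
  Combine with x ≡ 6 (mod 21): gcd(4, 21) = 1; 6 - 2 = 4, which IS divisible by 1, so compatible.
    Write x = 2 + 4·t and substitute into x ≡ 6 (mod 21): 4·t ≡ 6 − 2 = 4 (mod 21).
    The inverse of 4 mod 21 is 16 (since 4·16 = 64 = 3·21 + 1), so t ≡ 16·4 = 64 ≡ 1 (mod 21).
    Then x = 2 + 4·1 = 6, valid modulo lcm(4, 21) = 84: x ≡ 6 (mod 84).
  Combine with x ≡ 6 (mod 14): gcd(84, 14) = 14; 6 - 6 = 0, which IS divisible by 14, so compatible.
    Write x = 6 + 84·t and substitute into x ≡ 6 (mod 14): 84·t ≡ 6 − 6 = 0 (mod 14).
    Divide the congruence (and modulus) by g = 14: 6·t ≡ 0 (mod 1).
    Modulo 1 every t works; take t = 0.
    Then x = 6 + 84·0 = 6, valid modulo lcm(84, 14) = 84: x ≡ 6 (mod 84).
Verify: 6 mod 4 = 2, 6 mod 21 = 6, 6 mod 14 = 6.

x ≡ 6 (mod 84).


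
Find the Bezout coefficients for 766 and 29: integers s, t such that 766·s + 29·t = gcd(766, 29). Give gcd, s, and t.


Euclidean algorithm on (766, 29) — divide until remainder is 0:
  766 = 26 · 29 + 12
  29 = 2 · 12 + 5
  12 = 2 · 5 + 2
  5 = 2 · 2 + 1
  2 = 2 · 1 + 0
gcd(766, 29) = 1.
Track Bezout coefficients alongside the remainders: start with r₀ = 766 = a·1 + b·0 (s = 1, t = 0) and r₁ = 29 = a·0 + b·1 (s = 0, t = 1); each new remainder r_{k+1} = r_{k-1} − q_k·r_k inherits s_{k+1} = s_{k-1} − q_k·s_k, t_{k+1} = t_{k-1} − q_k·t_k, so r_k = a·s_k + b·t_k at every step:
  q = 26: r = 12, s = 1 − 26·0 = 1, t = 0 − 26·1 = -26  (check: 766·1 + 29·(-26) = 12)
  q = 2: r = 5, s = 0 − 2·1 = -2, t = 1 − 2·(-26) = 53  (check: 766·(-2) + 29·53 = 5)
  q = 2: r = 2, s = 1 − 2·(-2) = 5, t = -26 − 2·53 = -132  (check: 766·5 + 29·(-132) = 2)
  q = 2: r = 1, s = -2 − 2·5 = -12, t = 53 − 2·(-132) = 317  (check: 766·(-12) + 29·317 = 1)
The row with r = 1 (the gcd) gives the Bezout coefficients s = -12, t = 317.
Result: 766 · (-12) + 29 · (317) = 1.

gcd(766, 29) = 1; s = -12, t = 317 (check: 766·(-12) + 29·317 = 1).


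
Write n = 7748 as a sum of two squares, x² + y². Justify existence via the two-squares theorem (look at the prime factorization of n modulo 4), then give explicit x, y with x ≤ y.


Step 1: Factor n = 7748 = 2^2 · 13 · 149.
Step 2: Check the mod-4 condition on each prime factor: 2 = 2 (special); 13 ≡ 1 (mod 4), exponent 1; 149 ≡ 1 (mod 4), exponent 1.
All primes ≡ 3 (mod 4) appear to even exponent (or don't appear), so by the two-squares theorem n IS expressible as a sum of two squares.
Step 3: Build a representation. Group n = k² · m with k = 2 and m = 13 · 149 = 1937 (a product of primes ≡ 1 (mod 4)); a representation of m scales to one of n via (k·x)² + (k·y)² = k²(x² + y²). Each prime p ≡ 1 (mod 4) is itself a sum of two squares; find a² by testing p − a² for a perfect square:
  13: 13 − 1² = 12, 13 − 2² = 9 = 3² ⇒ 13 = 2² + 3².
  149: 149 − 1² = 148, 149 − 2² = 145, 149 − 3² = 140, 149 − 4² = 133, 149 − 5² = 124, 149 − 6² = 113, 149 − 7² = 100 = 10² ⇒ 149 = 7² + 10².
  Combine using the Brahmagupta–Fibonacci identity (a² + b²)(c² + d²) = (ac − bd)² + (ad + bc)² = (ac + bd)² + (ad − bc)²:
  13 · 149 = 1937: from (2² + 3²)(7² + 10²), take (2·7 − 3·10, 2·10 + 3·7) = (14 − 30, 20 + 21) = (-16, 41); dropping signs (only squares matter) gives (16, 41); check 16² + 41² = 256 + 1681 = 1937 ✓.
  Scale by k = 2: (2·16, 2·41) = (32, 82).
Step 4: Order so x ≤ y and verify: 32² + 82² = 1024 + 6724 = 7748 = n. ✓

n = 7748 = 32² + 82² (one valid representation with x ≤ y).


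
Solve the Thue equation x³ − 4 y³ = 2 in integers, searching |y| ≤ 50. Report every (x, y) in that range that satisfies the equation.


The equation is x³ - 4y³ = 2. For fixed y, x³ = 4·y³ + 2, so a solution requires the RHS to be a perfect cube.
Strategy: iterate y from -50 to 50, compute RHS = 4·y³ + 2, and check whether it is a (positive or negative) perfect cube.
Check small values of y:
  y = 0: RHS = 2 is not a perfect cube.
  y = 1: RHS = 6 is not a perfect cube.
  y = -1: RHS = -2 is not a perfect cube.
  y = 2: RHS = 34 is not a perfect cube.
  y = -2: RHS = -30 is not a perfect cube.
  y = 3: RHS = 110 is not a perfect cube.
  y = -3: RHS = -106 is not a perfect cube.
Continuing the search up to |y| = 50 finds no solutions either.
No (x, y) in the scanned range satisfies the equation.

No integer solutions with |y| ≤ 50.


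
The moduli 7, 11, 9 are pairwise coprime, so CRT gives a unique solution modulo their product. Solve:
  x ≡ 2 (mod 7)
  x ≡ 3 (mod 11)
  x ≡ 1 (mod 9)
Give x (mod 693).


Moduli 7, 11, 9 are pairwise coprime; by CRT there is a unique solution modulo M = 7 · 11 · 9 = 693.
Solve pairwise, accumulating the modulus:
  Start with x ≡ 2 (mod 7).
  Combine with x ≡ 3 (mod 11): since gcd(7, 11) = 1, we get a unique residue mod 77.
    Write x = 2 + 7·t and substitute into x ≡ 3 (mod 11): 7·t ≡ 3 − 2 = 1 (mod 11).
    The inverse of 7 mod 11 is 8 (since 7·8 = 56 = 5·11 + 1), so t ≡ 8·1 = 8 ≡ 8 (mod 11).
    Then x = 2 + 7·8 = 58, valid modulo lcm(7, 11) = 77: x ≡ 58 (mod 77).
  Combine with x ≡ 1 (mod 9): since gcd(77, 9) = 1, we get a unique residue mod 693.
    Write x = 58 + 77·t and substitute into x ≡ 1 (mod 9): 77·t ≡ 1 − 58 = -57 (mod 9).
    Reduce coefficients mod 9: 5·t ≡ 6 (mod 9).
    The inverse of 5 mod 9 is 2 (since 5·2 = 10 = 1·9 + 1), so t ≡ 2·6 = 12 ≡ 3 (mod 9).
    Then x = 58 + 77·3 = 289, valid modulo lcm(77, 9) = 693: x ≡ 289 (mod 693).
Verify: 289 mod 7 = 2 ✓, 289 mod 11 = 3 ✓, 289 mod 9 = 1 ✓.

x ≡ 289 (mod 693).


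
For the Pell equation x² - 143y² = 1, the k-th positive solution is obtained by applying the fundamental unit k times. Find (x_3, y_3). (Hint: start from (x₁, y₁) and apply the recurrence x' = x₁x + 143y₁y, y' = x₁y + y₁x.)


Step 1: Find the fundamental solution (x₁, y₁) of x² - 143y² = 1.
  Expand √143 as a continued fraction. a₀ = ⌊√143⌋ = 11; iterate m_{k+1} = d_k·a_k − m_k, d_{k+1} = (143 − m_{k+1}²)/d_k, a_{k+1} = ⌊(a₀ + m_{k+1})/d_{k+1}⌋ (starting m₀ = 0, d₀ = 1), with convergents p_k = a_k·p_{k-1} + p_{k-2}, q_k = a_k·q_{k-1} + q_{k-2} (p₋₁ = 1, q₋₁ = 0):
  k = 0: a₀ = 11; p₀/q₀ = 11/1; p₀² − 143·q₀² = 121 − 143 = -22.
  k = 1: m = 11, d = 22, a = ⌊(11 + 11)/22⌋ = 1; p/q = (1·11 + 1)/(1·1 + 0) = 12/1; p² − 143·q² = 144 − 143 = 1.
  The first convergent with p² − 143·q² = 1 gives the fundamental solution (x₁, y₁) = (12, 1).
Step 2: Apply the recurrence (x_{n+1}, y_{n+1}) = (x₁x_n + 143y₁y_n, x₁y_n + y₁x_n) repeatedly.
  From (x_1, y_1) = (12, 1): x_2 = 12·12 + 143·1·1 = 287; y_2 = 12·1 + 1·12 = 24.
  From (x_2, y_2) = (287, 24): x_3 = 12·287 + 143·1·24 = 6876; y_3 = 12·24 + 1·287 = 575.
Step 3: Verify x_3² - 143·y_3² = 47279376 - 47279375 = 1 (should be 1). ✓

(x_1, y_1) = (12, 1); (x_3, y_3) = (6876, 575).


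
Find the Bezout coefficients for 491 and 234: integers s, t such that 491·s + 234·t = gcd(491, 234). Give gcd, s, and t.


Euclidean algorithm on (491, 234) — divide until remainder is 0:
  491 = 2 · 234 + 23
  234 = 10 · 23 + 4
  23 = 5 · 4 + 3
  4 = 1 · 3 + 1
  3 = 3 · 1 + 0
gcd(491, 234) = 1.
Track Bezout coefficients alongside the remainders: start with r₀ = 491 = a·1 + b·0 (s = 1, t = 0) and r₁ = 234 = a·0 + b·1 (s = 0, t = 1); each new remainder r_{k+1} = r_{k-1} − q_k·r_k inherits s_{k+1} = s_{k-1} − q_k·s_k, t_{k+1} = t_{k-1} − q_k·t_k, so r_k = a·s_k + b·t_k at every step:
  q = 2: r = 23, s = 1 − 2·0 = 1, t = 0 − 2·1 = -2  (check: 491·1 + 234·(-2) = 23)
  q = 10: r = 4, s = 0 − 10·1 = -10, t = 1 − 10·(-2) = 21  (check: 491·(-10) + 234·21 = 4)
  q = 5: r = 3, s = 1 − 5·(-10) = 51, t = -2 − 5·21 = -107  (check: 491·51 + 234·(-107) = 3)
  q = 1: r = 1, s = -10 − 1·51 = -61, t = 21 − 1·(-107) = 128  (check: 491·(-61) + 234·128 = 1)
The row with r = 1 (the gcd) gives the Bezout coefficients s = -61, t = 128.
Result: 491 · (-61) + 234 · (128) = 1.

gcd(491, 234) = 1; s = -61, t = 128 (check: 491·(-61) + 234·128 = 1).


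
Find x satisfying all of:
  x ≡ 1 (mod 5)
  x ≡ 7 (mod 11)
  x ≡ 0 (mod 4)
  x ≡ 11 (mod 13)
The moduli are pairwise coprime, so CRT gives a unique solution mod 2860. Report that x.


Product of moduli M = 5 · 11 · 4 · 13 = 2860.
Merge one congruence at a time:
  Start: x ≡ 1 (mod 5).
  Combine with x ≡ 7 (mod 11); new modulus lcm = 55.
    Write x = 1 + 5·t and substitute into x ≡ 7 (mod 11): 5·t ≡ 7 − 1 = 6 (mod 11).
    The inverse of 5 mod 11 is 9 (since 5·9 = 45 = 4·11 + 1), so t ≡ 9·6 = 54 ≡ 10 (mod 11).
    Then x = 1 + 5·10 = 51, valid modulo lcm(5, 11) = 55: x ≡ 51 (mod 55).
  Combine with x ≡ 0 (mod 4); new modulus lcm = 220.
    Write x = 51 + 55·t and substitute into x ≡ 0 (mod 4): 55·t ≡ 0 − 51 = -51 (mod 4).
    Reduce coefficients mod 4: 3·t ≡ 1 (mod 4).
    The inverse of 3 mod 4 is 3 (since 3·3 = 9 = 2·4 + 1), so t ≡ 3·1 = 3 ≡ 3 (mod 4).
    Then x = 51 + 55·3 = 216, valid modulo lcm(55, 4) = 220: x ≡ 216 (mod 220).
  Combine with x ≡ 11 (mod 13); new modulus lcm = 2860.
    Write x = 216 + 220·t and substitute into x ≡ 11 (mod 13): 220·t ≡ 11 − 216 = -205 (mod 13).
    Reduce coefficients mod 13: 12·t ≡ 3 (mod 13).
    The inverse of 12 mod 13 is 12 (since 12·12 = 144 = 11·13 + 1), so t ≡ 12·3 = 36 ≡ 10 (mod 13).
    Then x = 216 + 220·10 = 2416, valid modulo lcm(220, 13) = 2860: x ≡ 2416 (mod 2860).
Verify against each original: 2416 mod 5 = 1, 2416 mod 11 = 7, 2416 mod 4 = 0, 2416 mod 13 = 11.

x ≡ 2416 (mod 2860).


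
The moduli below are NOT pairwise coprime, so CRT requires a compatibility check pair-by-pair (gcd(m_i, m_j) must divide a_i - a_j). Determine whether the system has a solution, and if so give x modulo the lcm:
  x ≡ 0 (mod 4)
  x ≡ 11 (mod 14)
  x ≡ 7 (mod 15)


Moduli 4, 14, 15 are not pairwise coprime, so CRT works modulo lcm(m_i) when all pairwise compatibility conditions hold.
Pairwise compatibility: gcd(m_i, m_j) must divide a_i - a_j for every pair.
Merge one congruence at a time:
  Start: x ≡ 0 (mod 4).
  Combine with x ≡ 11 (mod 14): gcd(4, 14) = 2, and 11 - 0 = 11 is NOT divisible by 2.
    ⇒ system is inconsistent (no integer solution).

No solution (the system is inconsistent).


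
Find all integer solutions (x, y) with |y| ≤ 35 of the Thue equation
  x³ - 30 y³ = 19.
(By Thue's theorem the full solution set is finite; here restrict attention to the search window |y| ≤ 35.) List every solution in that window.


The equation is x³ - 30y³ = 19. For fixed y, x³ = 30·y³ + 19, so a solution requires the RHS to be a perfect cube.
Strategy: iterate y from -35 to 35, compute RHS = 30·y³ + 19, and check whether it is a (positive or negative) perfect cube.
Check small values of y:
  y = 0: RHS = 19 is not a perfect cube.
  y = 1: RHS = 49 is not a perfect cube.
  y = -1: RHS = -11 is not a perfect cube.
  y = 2: RHS = 259 is not a perfect cube.
  y = -2: RHS = -221 is not a perfect cube.
  y = 3: RHS = 829 is not a perfect cube.
  y = -3: RHS = -791 is not a perfect cube.
Continuing the search up to |y| = 35 finds no solutions either.
No (x, y) in the scanned range satisfies the equation.

No integer solutions with |y| ≤ 35.


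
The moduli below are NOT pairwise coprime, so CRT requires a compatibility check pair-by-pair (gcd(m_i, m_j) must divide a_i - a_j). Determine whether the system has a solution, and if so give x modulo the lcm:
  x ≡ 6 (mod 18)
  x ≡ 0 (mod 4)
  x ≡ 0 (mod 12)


Moduli 18, 4, 12 are not pairwise coprime, so CRT works modulo lcm(m_i) when all pairwise compatibility conditions hold.
Pairwise compatibility: gcd(m_i, m_j) must divide a_i - a_j for every pair.
Merge one congruence at a time:
  Start: x ≡ 6 (mod 18).
  Combine with x ≡ 0 (mod 4): gcd(18, 4) = 2; 0 - 6 = -6, which IS divisible by 2, so compatible.
    Write x = 6 + 18·t and substitute into x ≡ 0 (mod 4): 18·t ≡ 0 − 6 = -6 (mod 4).
    Divide the congruence (and modulus) by g = 2: 9·t ≡ -3 (mod 2).
    Reduce coefficients mod 2: 1·t ≡ 1 (mod 2).
    So t ≡ 1 (mod 2).
    Then x = 6 + 18·1 = 24, valid modulo lcm(18, 4) = 36: x ≡ 24 (mod 36).
  Combine with x ≡ 0 (mod 12): gcd(36, 12) = 12; 0 - 24 = -24, which IS divisible by 12, so compatible.
    Write x = 24 + 36·t and substitute into x ≡ 0 (mod 12): 36·t ≡ 0 − 24 = -24 (mod 12).
    Divide the congruence (and modulus) by g = 12: 3·t ≡ -2 (mod 1).
    Modulo 1 every t works; take t = 0.
    Then x = 24 + 36·0 = 24, valid modulo lcm(36, 12) = 36: x ≡ 24 (mod 36).
Verify: 24 mod 18 = 6, 24 mod 4 = 0, 24 mod 12 = 0.

x ≡ 24 (mod 36).


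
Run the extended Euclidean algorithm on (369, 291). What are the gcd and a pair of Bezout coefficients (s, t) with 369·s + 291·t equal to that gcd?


Euclidean algorithm on (369, 291) — divide until remainder is 0:
  369 = 1 · 291 + 78
  291 = 3 · 78 + 57
  78 = 1 · 57 + 21
  57 = 2 · 21 + 15
  21 = 1 · 15 + 6
  15 = 2 · 6 + 3
  6 = 2 · 3 + 0
gcd(369, 291) = 3.
Track Bezout coefficients alongside the remainders: start with r₀ = 369 = a·1 + b·0 (s = 1, t = 0) and r₁ = 291 = a·0 + b·1 (s = 0, t = 1); each new remainder r_{k+1} = r_{k-1} − q_k·r_k inherits s_{k+1} = s_{k-1} − q_k·s_k, t_{k+1} = t_{k-1} − q_k·t_k, so r_k = a·s_k + b·t_k at every step:
  q = 1: r = 78, s = 1 − 1·0 = 1, t = 0 − 1·1 = -1  (check: 369·1 + 291·(-1) = 78)
  q = 3: r = 57, s = 0 − 3·1 = -3, t = 1 − 3·(-1) = 4  (check: 369·(-3) + 291·4 = 57)
  q = 1: r = 21, s = 1 − 1·(-3) = 4, t = -1 − 1·4 = -5  (check: 369·4 + 291·(-5) = 21)
  q = 2: r = 15, s = -3 − 2·4 = -11, t = 4 − 2·(-5) = 14  (check: 369·(-11) + 291·14 = 15)
  q = 1: r = 6, s = 4 − 1·(-11) = 15, t = -5 − 1·14 = -19  (check: 369·15 + 291·(-19) = 6)
  q = 2: r = 3, s = -11 − 2·15 = -41, t = 14 − 2·(-19) = 52  (check: 369·(-41) + 291·52 = 3)
The row with r = 3 (the gcd) gives the Bezout coefficients s = -41, t = 52.
Result: 369 · (-41) + 291 · (52) = 3.

gcd(369, 291) = 3; s = -41, t = 52 (check: 369·(-41) + 291·52 = 3).


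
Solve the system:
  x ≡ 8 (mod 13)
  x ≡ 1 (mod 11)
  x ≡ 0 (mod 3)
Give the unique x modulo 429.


Moduli 13, 11, 3 are pairwise coprime; by CRT there is a unique solution modulo M = 13 · 11 · 3 = 429.
Solve pairwise, accumulating the modulus:
  Start with x ≡ 8 (mod 13).
  Combine with x ≡ 1 (mod 11): since gcd(13, 11) = 1, we get a unique residue mod 143.
    Write x = 8 + 13·t and substitute into x ≡ 1 (mod 11): 13·t ≡ 1 − 8 = -7 (mod 11).
    Reduce coefficients mod 11: 2·t ≡ 4 (mod 11).
    The inverse of 2 mod 11 is 6 (since 2·6 = 12 = 1·11 + 1), so t ≡ 6·4 = 24 ≡ 2 (mod 11).
    Then x = 8 + 13·2 = 34, valid modulo lcm(13, 11) = 143: x ≡ 34 (mod 143).
  Combine with x ≡ 0 (mod 3): since gcd(143, 3) = 1, we get a unique residue mod 429.
    Write x = 34 + 143·t and substitute into x ≡ 0 (mod 3): 143·t ≡ 0 − 34 = -34 (mod 3).
    Reduce coefficients mod 3: 2·t ≡ 2 (mod 3).
    The inverse of 2 mod 3 is 2 (since 2·2 = 4 = 1·3 + 1), so t ≡ 2·2 = 4 ≡ 1 (mod 3).
    Then x = 34 + 143·1 = 177, valid modulo lcm(143, 3) = 429: x ≡ 177 (mod 429).
Verify: 177 mod 13 = 8 ✓, 177 mod 11 = 1 ✓, 177 mod 3 = 0 ✓.

x ≡ 177 (mod 429).


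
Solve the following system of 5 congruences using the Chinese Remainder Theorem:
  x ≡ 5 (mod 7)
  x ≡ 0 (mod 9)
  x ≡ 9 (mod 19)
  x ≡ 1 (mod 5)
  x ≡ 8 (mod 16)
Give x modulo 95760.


Product of moduli M = 7 · 9 · 19 · 5 · 16 = 95760.
Merge one congruence at a time:
  Start: x ≡ 5 (mod 7).
  Combine with x ≡ 0 (mod 9); new modulus lcm = 63.
    Write x = 5 + 7·t and substitute into x ≡ 0 (mod 9): 7·t ≡ 0 − 5 = -5 (mod 9).
    Reduce coefficients mod 9: 7·t ≡ 4 (mod 9).
    The inverse of 7 mod 9 is 4 (since 7·4 = 28 = 3·9 + 1), so t ≡ 4·4 = 16 ≡ 7 (mod 9).
    Then x = 5 + 7·7 = 54, valid modulo lcm(7, 9) = 63: x ≡ 54 (mod 63).
  Combine with x ≡ 9 (mod 19); new modulus lcm = 1197.
    Write x = 54 + 63·t and substitute into x ≡ 9 (mod 19): 63·t ≡ 9 − 54 = -45 (mod 19).
    Reduce coefficients mod 19: 6·t ≡ 12 (mod 19).
    The inverse of 6 mod 19 is 16 (since 6·16 = 96 = 5·19 + 1), so t ≡ 16·12 = 192 ≡ 2 (mod 19).
    Then x = 54 + 63·2 = 180, valid modulo lcm(63, 19) = 1197: x ≡ 180 (mod 1197).
  Combine with x ≡ 1 (mod 5); new modulus lcm = 5985.
    Write x = 180 + 1197·t and substitute into x ≡ 1 (mod 5): 1197·t ≡ 1 − 180 = -179 (mod 5).
    Reduce coefficients mod 5: 2·t ≡ 1 (mod 5).
    The inverse of 2 mod 5 is 3 (since 2·3 = 6 = 1·5 + 1), so t ≡ 3·1 = 3 ≡ 3 (mod 5).
    Then x = 180 + 1197·3 = 3771, valid modulo lcm(1197, 5) = 5985: x ≡ 3771 (mod 5985).
  Combine with x ≡ 8 (mod 16); new modulus lcm = 95760.
    Write x = 3771 + 5985·t and substitute into x ≡ 8 (mod 16): 5985·t ≡ 8 − 3771 = -3763 (mod 16).
    Reduce coefficients mod 16: 1·t ≡ 13 (mod 16).
    So t ≡ 13 (mod 16).
    Then x = 3771 + 5985·13 = 81576, valid modulo lcm(5985, 16) = 95760: x ≡ 81576 (mod 95760).
Verify against each original: 81576 mod 7 = 5, 81576 mod 9 = 0, 81576 mod 19 = 9, 81576 mod 5 = 1, 81576 mod 16 = 8.

x ≡ 81576 (mod 95760).


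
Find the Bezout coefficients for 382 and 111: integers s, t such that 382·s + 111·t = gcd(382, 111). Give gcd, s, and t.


Euclidean algorithm on (382, 111) — divide until remainder is 0:
  382 = 3 · 111 + 49
  111 = 2 · 49 + 13
  49 = 3 · 13 + 10
  13 = 1 · 10 + 3
  10 = 3 · 3 + 1
  3 = 3 · 1 + 0
gcd(382, 111) = 1.
Track Bezout coefficients alongside the remainders: start with r₀ = 382 = a·1 + b·0 (s = 1, t = 0) and r₁ = 111 = a·0 + b·1 (s = 0, t = 1); each new remainder r_{k+1} = r_{k-1} − q_k·r_k inherits s_{k+1} = s_{k-1} − q_k·s_k, t_{k+1} = t_{k-1} − q_k·t_k, so r_k = a·s_k + b·t_k at every step:
  q = 3: r = 49, s = 1 − 3·0 = 1, t = 0 − 3·1 = -3  (check: 382·1 + 111·(-3) = 49)
  q = 2: r = 13, s = 0 − 2·1 = -2, t = 1 − 2·(-3) = 7  (check: 382·(-2) + 111·7 = 13)
  q = 3: r = 10, s = 1 − 3·(-2) = 7, t = -3 − 3·7 = -24  (check: 382·7 + 111·(-24) = 10)
  q = 1: r = 3, s = -2 − 1·7 = -9, t = 7 − 1·(-24) = 31  (check: 382·(-9) + 111·31 = 3)
  q = 3: r = 1, s = 7 − 3·(-9) = 34, t = -24 − 3·31 = -117  (check: 382·34 + 111·(-117) = 1)
The row with r = 1 (the gcd) gives the Bezout coefficients s = 34, t = -117.
Result: 382 · (34) + 111 · (-117) = 1.

gcd(382, 111) = 1; s = 34, t = -117 (check: 382·34 + 111·(-117) = 1).


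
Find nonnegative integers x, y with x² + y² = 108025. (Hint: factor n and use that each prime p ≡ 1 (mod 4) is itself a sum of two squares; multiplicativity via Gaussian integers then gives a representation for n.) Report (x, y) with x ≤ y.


Step 1: Factor n = 108025 = 5^2 · 29 · 149.
Step 2: Check the mod-4 condition on each prime factor: 5 ≡ 1 (mod 4), exponent 2; 29 ≡ 1 (mod 4), exponent 1; 149 ≡ 1 (mod 4), exponent 1.
All primes ≡ 3 (mod 4) appear to even exponent (or don't appear), so by the two-squares theorem n IS expressible as a sum of two squares.
Step 3: Build a representation. Group n = k² · m with k = 5 and m = 29 · 149 = 4321 (a product of primes ≡ 1 (mod 4)); a representation of m scales to one of n via (k·x)² + (k·y)² = k²(x² + y²). Each prime p ≡ 1 (mod 4) is itself a sum of two squares; find a² by testing p − a² for a perfect square:
  29: 29 − 1² = 28, 29 − 2² = 25 = 5² ⇒ 29 = 2² + 5².
  149: 149 − 1² = 148, 149 − 2² = 145, 149 − 3² = 140, 149 − 4² = 133, 149 − 5² = 124, 149 − 6² = 113, 149 − 7² = 100 = 10² ⇒ 149 = 7² + 10².
  Combine using the Brahmagupta–Fibonacci identity (a² + b²)(c² + d²) = (ac − bd)² + (ad + bc)² = (ac + bd)² + (ad − bc)²:
  29 · 149 = 4321: from (2² + 5²)(7² + 10²), take (2·7 − 5·10, 2·10 + 5·7) = (14 − 50, 20 + 35) = (-36, 55); dropping signs (only squares matter) gives (36, 55); check 36² + 55² = 1296 + 3025 = 4321 ✓.
  Scale by k = 5: (5·36, 5·55) = (180, 275).
Step 4: Order so x ≤ y and verify: 180² + 275² = 32400 + 75625 = 108025 = n. ✓

n = 108025 = 180² + 275² (one valid representation with x ≤ y).
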